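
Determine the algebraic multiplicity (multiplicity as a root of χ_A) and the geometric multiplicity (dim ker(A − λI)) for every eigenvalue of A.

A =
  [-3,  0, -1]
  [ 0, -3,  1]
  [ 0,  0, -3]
λ = -3: alg = 3, geom = 2

Step 1 — factor the characteristic polynomial to read off the algebraic multiplicities:
  χ_A(x) = (x + 3)^3

Step 2 — compute geometric multiplicities via the rank-nullity identity g(λ) = n − rank(A − λI):
  rank(A − (-3)·I) = 1, so dim ker(A − (-3)·I) = n − 1 = 2

Summary:
  λ = -3: algebraic multiplicity = 3, geometric multiplicity = 2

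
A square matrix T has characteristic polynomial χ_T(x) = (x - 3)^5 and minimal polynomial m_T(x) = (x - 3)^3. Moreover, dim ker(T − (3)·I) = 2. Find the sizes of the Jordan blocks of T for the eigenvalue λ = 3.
Block sizes for λ = 3: [3, 2]

Step 1 — from the characteristic polynomial, algebraic multiplicity of λ = 3 is 5. From dim ker(T − (3)·I) = 2, there are exactly 2 Jordan blocks for λ = 3.
Step 2 — from the minimal polynomial, the factor (x − 3)^3 tells us the largest block for λ = 3 has size 3.
Step 3 — with total size 5, 2 blocks, and largest block 3, the block sizes (in nonincreasing order) are [3, 2].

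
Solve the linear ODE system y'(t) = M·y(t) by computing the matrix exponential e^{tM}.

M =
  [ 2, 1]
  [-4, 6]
e^{tM} =
  [-2*t*exp(4*t) + exp(4*t), t*exp(4*t)]
  [-4*t*exp(4*t), 2*t*exp(4*t) + exp(4*t)]

Strategy: write M = P · J · P⁻¹ where J is a Jordan canonical form, so e^{tM} = P · e^{tJ} · P⁻¹, and e^{tJ} can be computed block-by-block.

M has Jordan form
J =
  [4, 1]
  [0, 4]
(up to reordering of blocks).

Per-block formulas:
  For a 2×2 Jordan block J_2(4): exp(t · J_2(4)) = e^(4t)·(I + t·N), where N is the 2×2 nilpotent shift.

After assembling e^{tJ} and conjugating by P, we get:

e^{tM} =
  [-2*t*exp(4*t) + exp(4*t), t*exp(4*t)]
  [-4*t*exp(4*t), 2*t*exp(4*t) + exp(4*t)]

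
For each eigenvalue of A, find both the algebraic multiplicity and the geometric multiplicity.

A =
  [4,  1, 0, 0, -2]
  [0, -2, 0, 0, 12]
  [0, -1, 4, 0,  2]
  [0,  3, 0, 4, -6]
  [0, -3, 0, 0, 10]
λ = 4: alg = 5, geom = 4

Step 1 — factor the characteristic polynomial to read off the algebraic multiplicities:
  χ_A(x) = (x - 4)^5

Step 2 — compute geometric multiplicities via the rank-nullity identity g(λ) = n − rank(A − λI):
  rank(A − (4)·I) = 1, so dim ker(A − (4)·I) = n − 1 = 4

Summary:
  λ = 4: algebraic multiplicity = 5, geometric multiplicity = 4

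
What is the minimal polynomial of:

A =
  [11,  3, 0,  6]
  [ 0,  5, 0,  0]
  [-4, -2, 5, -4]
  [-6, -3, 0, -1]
x^2 - 10*x + 25

The characteristic polynomial is χ_A(x) = (x - 5)^4, so the eigenvalues are known. The minimal polynomial is
  m_A(x) = Π_λ (x − λ)^{k_λ}
where k_λ is the size of the *largest* Jordan block for λ (equivalently, the smallest k with (A − λI)^k v = 0 for every generalised eigenvector v of λ).

  λ = 5: largest Jordan block has size 2, contributing (x − 5)^2

So m_A(x) = (x - 5)^2 = x^2 - 10*x + 25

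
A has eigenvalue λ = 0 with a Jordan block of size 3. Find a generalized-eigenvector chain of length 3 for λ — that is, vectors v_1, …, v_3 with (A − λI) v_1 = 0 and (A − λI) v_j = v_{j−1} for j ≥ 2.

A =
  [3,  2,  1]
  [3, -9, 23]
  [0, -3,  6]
A Jordan chain for λ = 0 of length 3:
v_1 = (15, -18, -9)ᵀ
v_2 = (3, 3, 0)ᵀ
v_3 = (1, 0, 0)ᵀ

Let N = A − (0)·I. We want v_3 with N^3 v_3 = 0 but N^2 v_3 ≠ 0; then v_{j-1} := N · v_j for j = 3, …, 2.

Pick v_3 = (1, 0, 0)ᵀ.
Then v_2 = N · v_3 = (3, 3, 0)ᵀ.
Then v_1 = N · v_2 = (15, -18, -9)ᵀ.

Sanity check: (A − (0)·I) v_1 = (0, 0, 0)ᵀ = 0. ✓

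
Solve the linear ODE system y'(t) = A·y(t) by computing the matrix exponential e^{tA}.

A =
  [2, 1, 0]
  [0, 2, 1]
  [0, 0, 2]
e^{tA} =
  [exp(2*t), t*exp(2*t), t^2*exp(2*t)/2]
  [0, exp(2*t), t*exp(2*t)]
  [0, 0, exp(2*t)]

Strategy: write A = P · J · P⁻¹ where J is a Jordan canonical form, so e^{tA} = P · e^{tJ} · P⁻¹, and e^{tJ} can be computed block-by-block.

A has Jordan form
J =
  [2, 1, 0]
  [0, 2, 1]
  [0, 0, 2]
(up to reordering of blocks).

Per-block formulas:
  For a 3×3 Jordan block J_3(2): exp(t · J_3(2)) = e^(2t)·(I + t·N + (t^2/2)·N^2), where N is the 3×3 nilpotent shift.

After assembling e^{tJ} and conjugating by P, we get:

e^{tA} =
  [exp(2*t), t*exp(2*t), t^2*exp(2*t)/2]
  [0, exp(2*t), t*exp(2*t)]
  [0, 0, exp(2*t)]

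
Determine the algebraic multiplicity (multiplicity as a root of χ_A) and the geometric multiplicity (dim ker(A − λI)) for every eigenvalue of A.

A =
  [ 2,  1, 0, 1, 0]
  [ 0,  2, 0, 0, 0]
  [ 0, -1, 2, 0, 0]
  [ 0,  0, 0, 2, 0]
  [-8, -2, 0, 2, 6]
λ = 2: alg = 4, geom = 2; λ = 6: alg = 1, geom = 1

Step 1 — factor the characteristic polynomial to read off the algebraic multiplicities:
  χ_A(x) = (x - 6)*(x - 2)^4

Step 2 — compute geometric multiplicities via the rank-nullity identity g(λ) = n − rank(A − λI):
  rank(A − (2)·I) = 3, so dim ker(A − (2)·I) = n − 3 = 2
  rank(A − (6)·I) = 4, so dim ker(A − (6)·I) = n − 4 = 1

Summary:
  λ = 2: algebraic multiplicity = 4, geometric multiplicity = 2
  λ = 6: algebraic multiplicity = 1, geometric multiplicity = 1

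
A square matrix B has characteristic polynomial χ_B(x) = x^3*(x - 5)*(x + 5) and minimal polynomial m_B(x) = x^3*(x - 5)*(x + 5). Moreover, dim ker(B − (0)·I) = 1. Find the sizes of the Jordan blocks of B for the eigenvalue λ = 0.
Block sizes for λ = 0: [3]

Step 1 — from the characteristic polynomial, algebraic multiplicity of λ = 0 is 3. From dim ker(B − (0)·I) = 1, there are exactly 1 Jordan blocks for λ = 0.
Step 2 — from the minimal polynomial, the factor (x − 0)^3 tells us the largest block for λ = 0 has size 3.
Step 3 — with total size 3, 1 blocks, and largest block 3, the block sizes (in nonincreasing order) are [3].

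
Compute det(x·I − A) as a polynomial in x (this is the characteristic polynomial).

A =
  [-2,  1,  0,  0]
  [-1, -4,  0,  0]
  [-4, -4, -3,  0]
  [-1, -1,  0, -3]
x^4 + 12*x^3 + 54*x^2 + 108*x + 81

Expanding det(x·I − A) (e.g. by cofactor expansion or by noting that A is similar to its Jordan form J, which has the same characteristic polynomial as A) gives
  χ_A(x) = x^4 + 12*x^3 + 54*x^2 + 108*x + 81
which factors as (x + 3)^4. The eigenvalues (with algebraic multiplicities) are λ = -3 with multiplicity 4.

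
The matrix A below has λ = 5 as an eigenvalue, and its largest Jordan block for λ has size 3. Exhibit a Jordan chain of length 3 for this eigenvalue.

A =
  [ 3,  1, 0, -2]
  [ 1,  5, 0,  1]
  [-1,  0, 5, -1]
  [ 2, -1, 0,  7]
A Jordan chain for λ = 5 of length 3:
v_1 = (1, 0, 0, -1)ᵀ
v_2 = (-2, 1, -1, 2)ᵀ
v_3 = (1, 0, 0, 0)ᵀ

Let N = A − (5)·I. We want v_3 with N^3 v_3 = 0 but N^2 v_3 ≠ 0; then v_{j-1} := N · v_j for j = 3, …, 2.

Pick v_3 = (1, 0, 0, 0)ᵀ.
Then v_2 = N · v_3 = (-2, 1, -1, 2)ᵀ.
Then v_1 = N · v_2 = (1, 0, 0, -1)ᵀ.

Sanity check: (A − (5)·I) v_1 = (0, 0, 0, 0)ᵀ = 0. ✓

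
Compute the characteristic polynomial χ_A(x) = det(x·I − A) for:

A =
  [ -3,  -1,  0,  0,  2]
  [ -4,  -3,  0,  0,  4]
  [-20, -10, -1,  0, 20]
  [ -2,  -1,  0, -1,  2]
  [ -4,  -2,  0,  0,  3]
x^5 + 5*x^4 + 10*x^3 + 10*x^2 + 5*x + 1

Expanding det(x·I − A) (e.g. by cofactor expansion or by noting that A is similar to its Jordan form J, which has the same characteristic polynomial as A) gives
  χ_A(x) = x^5 + 5*x^4 + 10*x^3 + 10*x^2 + 5*x + 1
which factors as (x + 1)^5. The eigenvalues (with algebraic multiplicities) are λ = -1 with multiplicity 5.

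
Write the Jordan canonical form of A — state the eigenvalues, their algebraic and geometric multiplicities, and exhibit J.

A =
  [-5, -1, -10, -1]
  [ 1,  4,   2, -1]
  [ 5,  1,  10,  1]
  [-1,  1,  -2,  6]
J_1(0) ⊕ J_3(5)

The characteristic polynomial is
  det(x·I − A) = x^4 - 15*x^3 + 75*x^2 - 125*x = x*(x - 5)^3

Eigenvalues and multiplicities (the geometric multiplicity of λ is n − rank(A − λI), which equals the number of Jordan blocks for λ):
  λ = 0: algebraic multiplicity = 1, geometric multiplicity = 1
  λ = 5: algebraic multiplicity = 3, geometric multiplicity = 1

Determining the block sizes for each eigenvalue:
  λ = 0: one block (gm = 1), so the single block has size am = 1 → block sizes [1]
  λ = 5: one block (gm = 1), so the single block has size am = 3 → block sizes [3]

Assembling the blocks gives a Jordan form
J =
  [0, 0, 0, 0]
  [0, 5, 1, 0]
  [0, 0, 5, 1]
  [0, 0, 0, 5]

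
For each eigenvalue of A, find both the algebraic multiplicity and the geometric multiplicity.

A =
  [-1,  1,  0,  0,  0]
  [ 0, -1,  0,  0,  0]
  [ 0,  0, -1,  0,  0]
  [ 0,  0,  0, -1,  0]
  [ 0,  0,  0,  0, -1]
λ = -1: alg = 5, geom = 4

Step 1 — factor the characteristic polynomial to read off the algebraic multiplicities:
  χ_A(x) = (x + 1)^5

Step 2 — compute geometric multiplicities via the rank-nullity identity g(λ) = n − rank(A − λI):
  rank(A − (-1)·I) = 1, so dim ker(A − (-1)·I) = n − 1 = 4

Summary:
  λ = -1: algebraic multiplicity = 5, geometric multiplicity = 4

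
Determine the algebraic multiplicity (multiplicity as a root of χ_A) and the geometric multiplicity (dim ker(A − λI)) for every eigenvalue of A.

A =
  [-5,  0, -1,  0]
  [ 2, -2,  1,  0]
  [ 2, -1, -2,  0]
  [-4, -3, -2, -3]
λ = -3: alg = 4, geom = 2

Step 1 — factor the characteristic polynomial to read off the algebraic multiplicities:
  χ_A(x) = (x + 3)^4

Step 2 — compute geometric multiplicities via the rank-nullity identity g(λ) = n − rank(A − λI):
  rank(A − (-3)·I) = 2, so dim ker(A − (-3)·I) = n − 2 = 2

Summary:
  λ = -3: algebraic multiplicity = 4, geometric multiplicity = 2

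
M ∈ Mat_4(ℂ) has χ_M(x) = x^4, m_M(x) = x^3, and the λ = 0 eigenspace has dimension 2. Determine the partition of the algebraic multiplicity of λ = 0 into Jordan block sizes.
Block sizes for λ = 0: [3, 1]

Step 1 — from the characteristic polynomial, algebraic multiplicity of λ = 0 is 4. From dim ker(M − (0)·I) = 2, there are exactly 2 Jordan blocks for λ = 0.
Step 2 — from the minimal polynomial, the factor (x − 0)^3 tells us the largest block for λ = 0 has size 3.
Step 3 — with total size 4, 2 blocks, and largest block 3, the block sizes (in nonincreasing order) are [3, 1].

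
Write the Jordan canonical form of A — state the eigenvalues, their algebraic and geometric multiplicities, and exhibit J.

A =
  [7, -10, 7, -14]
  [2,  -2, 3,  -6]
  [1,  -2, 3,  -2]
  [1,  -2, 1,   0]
J_3(2) ⊕ J_1(2)

The characteristic polynomial is
  det(x·I − A) = x^4 - 8*x^3 + 24*x^2 - 32*x + 16 = (x - 2)^4

Eigenvalues and multiplicities (the geometric multiplicity of λ is n − rank(A − λI), which equals the number of Jordan blocks for λ):
  λ = 2: algebraic multiplicity = 4, geometric multiplicity = 2

Determining the block sizes for each eigenvalue:
  λ = 2: with am = 4 and gm = 2, the partition is not yet determined (e.g. several partitions of 4 into 2 parts exist). Let N = A − (2)·I. Computing rank(N^1) = 2, rank(N^2) = 1, rank(N^3) = 0; the number of blocks of size ≥ j is rank(N^{j−1}) − rank(N^j), giving [2, 1, 1]. So we have 1 block(s) of size 3, 1 block(s) of size 1 → block sizes [3, 1]

Assembling the blocks gives a Jordan form
J =
  [2, 1, 0, 0]
  [0, 2, 1, 0]
  [0, 0, 2, 0]
  [0, 0, 0, 2]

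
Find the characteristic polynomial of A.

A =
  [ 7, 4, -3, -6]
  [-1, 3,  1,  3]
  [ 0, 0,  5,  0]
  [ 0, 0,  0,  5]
x^4 - 20*x^3 + 150*x^2 - 500*x + 625

Expanding det(x·I − A) (e.g. by cofactor expansion or by noting that A is similar to its Jordan form J, which has the same characteristic polynomial as A) gives
  χ_A(x) = x^4 - 20*x^3 + 150*x^2 - 500*x + 625
which factors as (x - 5)^4. The eigenvalues (with algebraic multiplicities) are λ = 5 with multiplicity 4.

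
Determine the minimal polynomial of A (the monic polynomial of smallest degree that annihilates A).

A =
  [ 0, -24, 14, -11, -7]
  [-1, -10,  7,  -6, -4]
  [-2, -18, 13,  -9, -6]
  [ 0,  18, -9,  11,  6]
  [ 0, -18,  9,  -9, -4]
x^3 - 6*x^2 + 12*x - 8

The characteristic polynomial is χ_A(x) = (x - 2)^5, so the eigenvalues are known. The minimal polynomial is
  m_A(x) = Π_λ (x − λ)^{k_λ}
where k_λ is the size of the *largest* Jordan block for λ (equivalently, the smallest k with (A − λI)^k v = 0 for every generalised eigenvector v of λ).

  λ = 2: largest Jordan block has size 3, contributing (x − 2)^3

So m_A(x) = (x - 2)^3 = x^3 - 6*x^2 + 12*x - 8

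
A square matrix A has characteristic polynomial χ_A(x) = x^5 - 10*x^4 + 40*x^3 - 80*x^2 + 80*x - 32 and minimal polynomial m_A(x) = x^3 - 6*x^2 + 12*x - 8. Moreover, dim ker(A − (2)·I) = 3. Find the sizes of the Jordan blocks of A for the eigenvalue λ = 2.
Block sizes for λ = 2: [3, 1, 1]

Step 1 — from the characteristic polynomial, algebraic multiplicity of λ = 2 is 5. From dim ker(A − (2)·I) = 3, there are exactly 3 Jordan blocks for λ = 2.
Step 2 — from the minimal polynomial, the factor (x − 2)^3 tells us the largest block for λ = 2 has size 3.
Step 3 — with total size 5, 3 blocks, and largest block 3, the block sizes (in nonincreasing order) are [3, 1, 1].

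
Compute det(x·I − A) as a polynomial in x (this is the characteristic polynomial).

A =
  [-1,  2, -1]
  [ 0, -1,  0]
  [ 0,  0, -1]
x^3 + 3*x^2 + 3*x + 1

Expanding det(x·I − A) (e.g. by cofactor expansion or by noting that A is similar to its Jordan form J, which has the same characteristic polynomial as A) gives
  χ_A(x) = x^3 + 3*x^2 + 3*x + 1
which factors as (x + 1)^3. The eigenvalues (with algebraic multiplicities) are λ = -1 with multiplicity 3.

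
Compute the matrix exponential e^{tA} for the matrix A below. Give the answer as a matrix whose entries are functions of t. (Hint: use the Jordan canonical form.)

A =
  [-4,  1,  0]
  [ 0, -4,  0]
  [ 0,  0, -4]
e^{tA} =
  [exp(-4*t), t*exp(-4*t), 0]
  [0, exp(-4*t), 0]
  [0, 0, exp(-4*t)]

Strategy: write A = P · J · P⁻¹ where J is a Jordan canonical form, so e^{tA} = P · e^{tJ} · P⁻¹, and e^{tJ} can be computed block-by-block.

A has Jordan form
J =
  [-4,  1,  0]
  [ 0, -4,  0]
  [ 0,  0, -4]
(up to reordering of blocks).

Per-block formulas:
  For a 2×2 Jordan block J_2(-4): exp(t · J_2(-4)) = e^(-4t)·(I + t·N), where N is the 2×2 nilpotent shift.
  For a 1×1 block at λ = -4: exp(t · [-4]) = [e^(-4t)].

After assembling e^{tJ} and conjugating by P, we get:

e^{tA} =
  [exp(-4*t), t*exp(-4*t), 0]
  [0, exp(-4*t), 0]
  [0, 0, exp(-4*t)]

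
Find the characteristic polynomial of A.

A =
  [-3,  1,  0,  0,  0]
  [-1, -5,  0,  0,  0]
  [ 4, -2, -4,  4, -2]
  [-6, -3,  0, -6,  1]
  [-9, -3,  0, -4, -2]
x^5 + 20*x^4 + 160*x^3 + 640*x^2 + 1280*x + 1024

Expanding det(x·I − A) (e.g. by cofactor expansion or by noting that A is similar to its Jordan form J, which has the same characteristic polynomial as A) gives
  χ_A(x) = x^5 + 20*x^4 + 160*x^3 + 640*x^2 + 1280*x + 1024
which factors as (x + 4)^5. The eigenvalues (with algebraic multiplicities) are λ = -4 with multiplicity 5.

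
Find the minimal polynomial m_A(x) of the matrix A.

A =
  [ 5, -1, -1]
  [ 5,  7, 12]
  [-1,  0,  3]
x^3 - 15*x^2 + 75*x - 125

The characteristic polynomial is χ_A(x) = (x - 5)^3, so the eigenvalues are known. The minimal polynomial is
  m_A(x) = Π_λ (x − λ)^{k_λ}
where k_λ is the size of the *largest* Jordan block for λ (equivalently, the smallest k with (A − λI)^k v = 0 for every generalised eigenvector v of λ).

  λ = 5: largest Jordan block has size 3, contributing (x − 5)^3

So m_A(x) = (x - 5)^3 = x^3 - 15*x^2 + 75*x - 125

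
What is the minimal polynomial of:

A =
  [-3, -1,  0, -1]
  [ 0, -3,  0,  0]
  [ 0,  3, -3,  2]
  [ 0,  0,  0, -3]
x^2 + 6*x + 9

The characteristic polynomial is χ_A(x) = (x + 3)^4, so the eigenvalues are known. The minimal polynomial is
  m_A(x) = Π_λ (x − λ)^{k_λ}
where k_λ is the size of the *largest* Jordan block for λ (equivalently, the smallest k with (A − λI)^k v = 0 for every generalised eigenvector v of λ).

  λ = -3: largest Jordan block has size 2, contributing (x + 3)^2

So m_A(x) = (x + 3)^2 = x^2 + 6*x + 9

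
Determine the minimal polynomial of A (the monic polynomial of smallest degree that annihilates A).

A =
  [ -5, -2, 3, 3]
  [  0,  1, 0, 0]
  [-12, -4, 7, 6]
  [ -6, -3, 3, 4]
x^3 - 6*x^2 + 9*x - 4

The characteristic polynomial is χ_A(x) = (x - 4)*(x - 1)^3, so the eigenvalues are known. The minimal polynomial is
  m_A(x) = Π_λ (x − λ)^{k_λ}
where k_λ is the size of the *largest* Jordan block for λ (equivalently, the smallest k with (A − λI)^k v = 0 for every generalised eigenvector v of λ).

  λ = 1: largest Jordan block has size 2, contributing (x − 1)^2
  λ = 4: largest Jordan block has size 1, contributing (x − 4)

So m_A(x) = (x - 4)*(x - 1)^2 = x^3 - 6*x^2 + 9*x - 4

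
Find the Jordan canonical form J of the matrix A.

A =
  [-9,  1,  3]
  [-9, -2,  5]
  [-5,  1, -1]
J_3(-4)

The characteristic polynomial is
  det(x·I − A) = x^3 + 12*x^2 + 48*x + 64 = (x + 4)^3

Eigenvalues and multiplicities (the geometric multiplicity of λ is n − rank(A − λI), which equals the number of Jordan blocks for λ):
  λ = -4: algebraic multiplicity = 3, geometric multiplicity = 1

Determining the block sizes for each eigenvalue:
  λ = -4: one block (gm = 1), so the single block has size am = 3 → block sizes [3]

Assembling the blocks gives a Jordan form
J =
  [-4,  1,  0]
  [ 0, -4,  1]
  [ 0,  0, -4]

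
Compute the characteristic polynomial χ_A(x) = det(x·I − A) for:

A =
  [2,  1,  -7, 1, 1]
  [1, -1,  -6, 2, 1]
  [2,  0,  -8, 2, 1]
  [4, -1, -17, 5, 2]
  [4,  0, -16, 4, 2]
x^5

Expanding det(x·I − A) (e.g. by cofactor expansion or by noting that A is similar to its Jordan form J, which has the same characteristic polynomial as A) gives
  χ_A(x) = x^5
which factors as x^5. The eigenvalues (with algebraic multiplicities) are λ = 0 with multiplicity 5.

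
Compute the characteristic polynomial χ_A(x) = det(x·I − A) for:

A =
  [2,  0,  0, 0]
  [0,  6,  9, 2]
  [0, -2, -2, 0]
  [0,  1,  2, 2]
x^4 - 8*x^3 + 24*x^2 - 32*x + 16

Expanding det(x·I − A) (e.g. by cofactor expansion or by noting that A is similar to its Jordan form J, which has the same characteristic polynomial as A) gives
  χ_A(x) = x^4 - 8*x^3 + 24*x^2 - 32*x + 16
which factors as (x - 2)^4. The eigenvalues (with algebraic multiplicities) are λ = 2 with multiplicity 4.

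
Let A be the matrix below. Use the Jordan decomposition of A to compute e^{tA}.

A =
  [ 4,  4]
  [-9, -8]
e^{tA} =
  [6*t*exp(-2*t) + exp(-2*t), 4*t*exp(-2*t)]
  [-9*t*exp(-2*t), -6*t*exp(-2*t) + exp(-2*t)]

Strategy: write A = P · J · P⁻¹ where J is a Jordan canonical form, so e^{tA} = P · e^{tJ} · P⁻¹, and e^{tJ} can be computed block-by-block.

A has Jordan form
J =
  [-2,  1]
  [ 0, -2]
(up to reordering of blocks).

Per-block formulas:
  For a 2×2 Jordan block J_2(-2): exp(t · J_2(-2)) = e^(-2t)·(I + t·N), where N is the 2×2 nilpotent shift.

After assembling e^{tJ} and conjugating by P, we get:

e^{tA} =
  [6*t*exp(-2*t) + exp(-2*t), 4*t*exp(-2*t)]
  [-9*t*exp(-2*t), -6*t*exp(-2*t) + exp(-2*t)]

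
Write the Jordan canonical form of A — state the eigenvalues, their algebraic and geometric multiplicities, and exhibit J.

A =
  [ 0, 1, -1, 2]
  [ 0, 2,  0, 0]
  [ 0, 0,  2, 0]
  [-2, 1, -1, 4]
J_2(2) ⊕ J_1(2) ⊕ J_1(2)

The characteristic polynomial is
  det(x·I − A) = x^4 - 8*x^3 + 24*x^2 - 32*x + 16 = (x - 2)^4

Eigenvalues and multiplicities (the geometric multiplicity of λ is n − rank(A − λI), which equals the number of Jordan blocks for λ):
  λ = 2: algebraic multiplicity = 4, geometric multiplicity = 3

Determining the block sizes for each eigenvalue:
  λ = 2: 3 blocks summing to 4 forces exactly one block of size 2 and the rest size 1 → block sizes [2, 1, 1]

Assembling the blocks gives a Jordan form
J =
  [2, 1, 0, 0]
  [0, 2, 0, 0]
  [0, 0, 2, 0]
  [0, 0, 0, 2]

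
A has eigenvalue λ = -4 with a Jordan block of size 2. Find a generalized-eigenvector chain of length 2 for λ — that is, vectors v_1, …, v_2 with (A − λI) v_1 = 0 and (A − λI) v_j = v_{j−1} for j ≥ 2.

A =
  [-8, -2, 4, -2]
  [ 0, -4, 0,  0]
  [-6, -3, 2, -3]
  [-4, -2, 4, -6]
A Jordan chain for λ = -4 of length 2:
v_1 = (-4, 0, -6, -4)ᵀ
v_2 = (1, 0, 0, 0)ᵀ

Let N = A − (-4)·I. We want v_2 with N^2 v_2 = 0 but N^1 v_2 ≠ 0; then v_{j-1} := N · v_j for j = 2, …, 2.

Pick v_2 = (1, 0, 0, 0)ᵀ.
Then v_1 = N · v_2 = (-4, 0, -6, -4)ᵀ.

Sanity check: (A − (-4)·I) v_1 = (0, 0, 0, 0)ᵀ = 0. ✓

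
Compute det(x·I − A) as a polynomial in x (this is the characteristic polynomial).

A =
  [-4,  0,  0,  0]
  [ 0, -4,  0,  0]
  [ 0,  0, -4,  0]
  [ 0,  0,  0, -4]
x^4 + 16*x^3 + 96*x^2 + 256*x + 256

Expanding det(x·I − A) (e.g. by cofactor expansion or by noting that A is similar to its Jordan form J, which has the same characteristic polynomial as A) gives
  χ_A(x) = x^4 + 16*x^3 + 96*x^2 + 256*x + 256
which factors as (x + 4)^4. The eigenvalues (with algebraic multiplicities) are λ = -4 with multiplicity 4.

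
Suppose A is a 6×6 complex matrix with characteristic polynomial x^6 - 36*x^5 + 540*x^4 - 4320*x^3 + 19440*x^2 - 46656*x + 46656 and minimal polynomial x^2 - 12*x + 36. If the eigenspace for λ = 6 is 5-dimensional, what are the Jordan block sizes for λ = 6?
Block sizes for λ = 6: [2, 1, 1, 1, 1]

Step 1 — from the characteristic polynomial, algebraic multiplicity of λ = 6 is 6. From dim ker(A − (6)·I) = 5, there are exactly 5 Jordan blocks for λ = 6.
Step 2 — from the minimal polynomial, the factor (x − 6)^2 tells us the largest block for λ = 6 has size 2.
Step 3 — with total size 6, 5 blocks, and largest block 2, the block sizes (in nonincreasing order) are [2, 1, 1, 1, 1].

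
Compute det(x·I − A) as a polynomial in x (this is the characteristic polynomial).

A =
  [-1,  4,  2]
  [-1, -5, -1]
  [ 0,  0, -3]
x^3 + 9*x^2 + 27*x + 27

Expanding det(x·I − A) (e.g. by cofactor expansion or by noting that A is similar to its Jordan form J, which has the same characteristic polynomial as A) gives
  χ_A(x) = x^3 + 9*x^2 + 27*x + 27
which factors as (x + 3)^3. The eigenvalues (with algebraic multiplicities) are λ = -3 with multiplicity 3.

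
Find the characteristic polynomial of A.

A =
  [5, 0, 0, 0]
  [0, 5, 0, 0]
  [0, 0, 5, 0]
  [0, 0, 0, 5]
x^4 - 20*x^3 + 150*x^2 - 500*x + 625

Expanding det(x·I − A) (e.g. by cofactor expansion or by noting that A is similar to its Jordan form J, which has the same characteristic polynomial as A) gives
  χ_A(x) = x^4 - 20*x^3 + 150*x^2 - 500*x + 625
which factors as (x - 5)^4. The eigenvalues (with algebraic multiplicities) are λ = 5 with multiplicity 4.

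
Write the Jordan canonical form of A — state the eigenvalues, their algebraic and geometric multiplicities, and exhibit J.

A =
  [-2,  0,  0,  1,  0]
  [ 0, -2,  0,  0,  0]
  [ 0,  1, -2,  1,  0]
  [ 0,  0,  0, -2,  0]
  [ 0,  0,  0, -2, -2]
J_2(-2) ⊕ J_2(-2) ⊕ J_1(-2)

The characteristic polynomial is
  det(x·I − A) = x^5 + 10*x^4 + 40*x^3 + 80*x^2 + 80*x + 32 = (x + 2)^5

Eigenvalues and multiplicities (the geometric multiplicity of λ is n − rank(A − λI), which equals the number of Jordan blocks for λ):
  λ = -2: algebraic multiplicity = 5, geometric multiplicity = 3

Determining the block sizes for each eigenvalue:
  λ = -2: with am = 5 and gm = 3, the partition is not yet determined (e.g. several partitions of 5 into 3 parts exist). Let N = A − (-2)·I. Computing rank(N^1) = 2, rank(N^2) = 0; the number of blocks of size ≥ j is rank(N^{j−1}) − rank(N^j), giving [3, 2]. So we have 2 block(s) of size 2, 1 block(s) of size 1 → block sizes [2, 2, 1]

Assembling the blocks gives a Jordan form
J =
  [-2,  1,  0,  0,  0]
  [ 0, -2,  0,  0,  0]
  [ 0,  0, -2,  1,  0]
  [ 0,  0,  0, -2,  0]
  [ 0,  0,  0,  0, -2]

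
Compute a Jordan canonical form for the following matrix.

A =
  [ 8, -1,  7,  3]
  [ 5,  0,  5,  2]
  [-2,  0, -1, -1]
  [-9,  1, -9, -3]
J_3(1) ⊕ J_1(1)

The characteristic polynomial is
  det(x·I − A) = x^4 - 4*x^3 + 6*x^2 - 4*x + 1 = (x - 1)^4

Eigenvalues and multiplicities (the geometric multiplicity of λ is n − rank(A − λI), which equals the number of Jordan blocks for λ):
  λ = 1: algebraic multiplicity = 4, geometric multiplicity = 2

Determining the block sizes for each eigenvalue:
  λ = 1: with am = 4 and gm = 2, the partition is not yet determined (e.g. several partitions of 4 into 2 parts exist). Let N = A − (1)·I. Computing rank(N^1) = 2, rank(N^2) = 1, rank(N^3) = 0; the number of blocks of size ≥ j is rank(N^{j−1}) − rank(N^j), giving [2, 1, 1]. So we have 1 block(s) of size 3, 1 block(s) of size 1 → block sizes [3, 1]

Assembling the blocks gives a Jordan form
J =
  [1, 1, 0, 0]
  [0, 1, 1, 0]
  [0, 0, 1, 0]
  [0, 0, 0, 1]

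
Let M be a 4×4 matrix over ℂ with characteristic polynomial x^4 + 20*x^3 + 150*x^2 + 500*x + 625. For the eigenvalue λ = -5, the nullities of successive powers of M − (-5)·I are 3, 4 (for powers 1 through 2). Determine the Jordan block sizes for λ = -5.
Block sizes for λ = -5: [2, 1, 1]

From the dimensions of kernels of powers, the number of Jordan blocks of size at least j is d_j − d_{j−1} where d_j = dim ker(N^j) (with d_0 = 0). Computing the differences gives [3, 1].
The number of blocks of size exactly k is (#blocks of size ≥ k) − (#blocks of size ≥ k + 1), so the partition is: 2 block(s) of size 1, 1 block(s) of size 2.
In nonincreasing order the block sizes are [2, 1, 1].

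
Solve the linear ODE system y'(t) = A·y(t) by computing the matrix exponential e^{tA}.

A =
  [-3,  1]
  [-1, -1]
e^{tA} =
  [-t*exp(-2*t) + exp(-2*t), t*exp(-2*t)]
  [-t*exp(-2*t), t*exp(-2*t) + exp(-2*t)]

Strategy: write A = P · J · P⁻¹ where J is a Jordan canonical form, so e^{tA} = P · e^{tJ} · P⁻¹, and e^{tJ} can be computed block-by-block.

A has Jordan form
J =
  [-2,  1]
  [ 0, -2]
(up to reordering of blocks).

Per-block formulas:
  For a 2×2 Jordan block J_2(-2): exp(t · J_2(-2)) = e^(-2t)·(I + t·N), where N is the 2×2 nilpotent shift.

After assembling e^{tJ} and conjugating by P, we get:

e^{tA} =
  [-t*exp(-2*t) + exp(-2*t), t*exp(-2*t)]
  [-t*exp(-2*t), t*exp(-2*t) + exp(-2*t)]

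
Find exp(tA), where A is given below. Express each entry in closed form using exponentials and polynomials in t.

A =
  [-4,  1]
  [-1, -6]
e^{tA} =
  [t*exp(-5*t) + exp(-5*t), t*exp(-5*t)]
  [-t*exp(-5*t), -t*exp(-5*t) + exp(-5*t)]

Strategy: write A = P · J · P⁻¹ where J is a Jordan canonical form, so e^{tA} = P · e^{tJ} · P⁻¹, and e^{tJ} can be computed block-by-block.

A has Jordan form
J =
  [-5,  1]
  [ 0, -5]
(up to reordering of blocks).

Per-block formulas:
  For a 2×2 Jordan block J_2(-5): exp(t · J_2(-5)) = e^(-5t)·(I + t·N), where N is the 2×2 nilpotent shift.

After assembling e^{tJ} and conjugating by P, we get:

e^{tA} =
  [t*exp(-5*t) + exp(-5*t), t*exp(-5*t)]
  [-t*exp(-5*t), -t*exp(-5*t) + exp(-5*t)]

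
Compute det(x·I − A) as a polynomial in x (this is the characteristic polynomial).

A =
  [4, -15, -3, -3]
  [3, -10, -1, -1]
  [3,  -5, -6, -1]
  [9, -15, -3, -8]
x^4 + 20*x^3 + 150*x^2 + 500*x + 625

Expanding det(x·I − A) (e.g. by cofactor expansion or by noting that A is similar to its Jordan form J, which has the same characteristic polynomial as A) gives
  χ_A(x) = x^4 + 20*x^3 + 150*x^2 + 500*x + 625
which factors as (x + 5)^4. The eigenvalues (with algebraic multiplicities) are λ = -5 with multiplicity 4.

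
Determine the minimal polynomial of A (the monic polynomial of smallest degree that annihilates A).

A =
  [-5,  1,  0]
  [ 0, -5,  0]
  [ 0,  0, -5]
x^2 + 10*x + 25

The characteristic polynomial is χ_A(x) = (x + 5)^3, so the eigenvalues are known. The minimal polynomial is
  m_A(x) = Π_λ (x − λ)^{k_λ}
where k_λ is the size of the *largest* Jordan block for λ (equivalently, the smallest k with (A − λI)^k v = 0 for every generalised eigenvector v of λ).

  λ = -5: largest Jordan block has size 2, contributing (x + 5)^2

So m_A(x) = (x + 5)^2 = x^2 + 10*x + 25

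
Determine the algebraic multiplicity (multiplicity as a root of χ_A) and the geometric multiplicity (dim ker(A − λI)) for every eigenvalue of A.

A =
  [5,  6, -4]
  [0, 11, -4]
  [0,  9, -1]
λ = 5: alg = 3, geom = 2

Step 1 — factor the characteristic polynomial to read off the algebraic multiplicities:
  χ_A(x) = (x - 5)^3

Step 2 — compute geometric multiplicities via the rank-nullity identity g(λ) = n − rank(A − λI):
  rank(A − (5)·I) = 1, so dim ker(A − (5)·I) = n − 1 = 2

Summary:
  λ = 5: algebraic multiplicity = 3, geometric multiplicity = 2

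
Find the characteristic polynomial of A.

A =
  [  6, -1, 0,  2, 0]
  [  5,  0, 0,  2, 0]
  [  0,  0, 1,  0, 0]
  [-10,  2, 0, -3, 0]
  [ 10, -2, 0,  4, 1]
x^5 - 5*x^4 + 10*x^3 - 10*x^2 + 5*x - 1

Expanding det(x·I − A) (e.g. by cofactor expansion or by noting that A is similar to its Jordan form J, which has the same characteristic polynomial as A) gives
  χ_A(x) = x^5 - 5*x^4 + 10*x^3 - 10*x^2 + 5*x - 1
which factors as (x - 1)^5. The eigenvalues (with algebraic multiplicities) are λ = 1 with multiplicity 5.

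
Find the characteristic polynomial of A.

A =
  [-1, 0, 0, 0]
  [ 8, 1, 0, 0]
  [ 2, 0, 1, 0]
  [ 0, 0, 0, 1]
x^4 - 2*x^3 + 2*x - 1

Expanding det(x·I − A) (e.g. by cofactor expansion or by noting that A is similar to its Jordan form J, which has the same characteristic polynomial as A) gives
  χ_A(x) = x^4 - 2*x^3 + 2*x - 1
which factors as (x - 1)^3*(x + 1). The eigenvalues (with algebraic multiplicities) are λ = -1 with multiplicity 1, λ = 1 with multiplicity 3.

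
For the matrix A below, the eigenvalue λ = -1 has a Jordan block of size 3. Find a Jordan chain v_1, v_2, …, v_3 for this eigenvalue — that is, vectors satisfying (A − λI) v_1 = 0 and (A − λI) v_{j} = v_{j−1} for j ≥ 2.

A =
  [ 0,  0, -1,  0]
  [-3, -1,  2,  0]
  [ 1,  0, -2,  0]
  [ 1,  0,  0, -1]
A Jordan chain for λ = -1 of length 3:
v_1 = (0, -1, 0, 1)ᵀ
v_2 = (1, -3, 1, 1)ᵀ
v_3 = (1, 0, 0, 0)ᵀ

Let N = A − (-1)·I. We want v_3 with N^3 v_3 = 0 but N^2 v_3 ≠ 0; then v_{j-1} := N · v_j for j = 3, …, 2.

Pick v_3 = (1, 0, 0, 0)ᵀ.
Then v_2 = N · v_3 = (1, -3, 1, 1)ᵀ.
Then v_1 = N · v_2 = (0, -1, 0, 1)ᵀ.

Sanity check: (A − (-1)·I) v_1 = (0, 0, 0, 0)ᵀ = 0. ✓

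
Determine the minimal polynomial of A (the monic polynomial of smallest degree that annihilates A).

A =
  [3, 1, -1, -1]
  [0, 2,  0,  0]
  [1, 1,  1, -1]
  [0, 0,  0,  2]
x^2 - 4*x + 4

The characteristic polynomial is χ_A(x) = (x - 2)^4, so the eigenvalues are known. The minimal polynomial is
  m_A(x) = Π_λ (x − λ)^{k_λ}
where k_λ is the size of the *largest* Jordan block for λ (equivalently, the smallest k with (A − λI)^k v = 0 for every generalised eigenvector v of λ).

  λ = 2: largest Jordan block has size 2, contributing (x − 2)^2

So m_A(x) = (x - 2)^2 = x^2 - 4*x + 4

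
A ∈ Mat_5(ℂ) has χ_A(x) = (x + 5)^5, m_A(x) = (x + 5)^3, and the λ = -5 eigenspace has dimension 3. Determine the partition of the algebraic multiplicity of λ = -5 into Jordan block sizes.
Block sizes for λ = -5: [3, 1, 1]

Step 1 — from the characteristic polynomial, algebraic multiplicity of λ = -5 is 5. From dim ker(A − (-5)·I) = 3, there are exactly 3 Jordan blocks for λ = -5.
Step 2 — from the minimal polynomial, the factor (x + 5)^3 tells us the largest block for λ = -5 has size 3.
Step 3 — with total size 5, 3 blocks, and largest block 3, the block sizes (in nonincreasing order) are [3, 1, 1].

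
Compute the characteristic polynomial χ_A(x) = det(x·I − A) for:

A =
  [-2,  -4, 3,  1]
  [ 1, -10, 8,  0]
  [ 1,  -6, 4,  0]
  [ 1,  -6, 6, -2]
x^4 + 10*x^3 + 36*x^2 + 56*x + 32

Expanding det(x·I − A) (e.g. by cofactor expansion or by noting that A is similar to its Jordan form J, which has the same characteristic polynomial as A) gives
  χ_A(x) = x^4 + 10*x^3 + 36*x^2 + 56*x + 32
which factors as (x + 2)^3*(x + 4). The eigenvalues (with algebraic multiplicities) are λ = -4 with multiplicity 1, λ = -2 with multiplicity 3.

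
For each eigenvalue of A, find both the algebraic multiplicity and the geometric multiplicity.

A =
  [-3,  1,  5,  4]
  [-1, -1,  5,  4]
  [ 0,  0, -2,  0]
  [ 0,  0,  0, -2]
λ = -2: alg = 4, geom = 3

Step 1 — factor the characteristic polynomial to read off the algebraic multiplicities:
  χ_A(x) = (x + 2)^4

Step 2 — compute geometric multiplicities via the rank-nullity identity g(λ) = n − rank(A − λI):
  rank(A − (-2)·I) = 1, so dim ker(A − (-2)·I) = n − 1 = 3

Summary:
  λ = -2: algebraic multiplicity = 4, geometric multiplicity = 3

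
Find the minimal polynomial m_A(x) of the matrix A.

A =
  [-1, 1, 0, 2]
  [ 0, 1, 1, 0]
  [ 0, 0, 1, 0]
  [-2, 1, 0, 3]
x^3 - 3*x^2 + 3*x - 1

The characteristic polynomial is χ_A(x) = (x - 1)^4, so the eigenvalues are known. The minimal polynomial is
  m_A(x) = Π_λ (x − λ)^{k_λ}
where k_λ is the size of the *largest* Jordan block for λ (equivalently, the smallest k with (A − λI)^k v = 0 for every generalised eigenvector v of λ).

  λ = 1: largest Jordan block has size 3, contributing (x − 1)^3

So m_A(x) = (x - 1)^3 = x^3 - 3*x^2 + 3*x - 1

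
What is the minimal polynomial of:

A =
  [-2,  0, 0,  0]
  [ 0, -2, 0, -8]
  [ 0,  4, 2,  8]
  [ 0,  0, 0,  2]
x^2 - 4

The characteristic polynomial is χ_A(x) = (x - 2)^2*(x + 2)^2, so the eigenvalues are known. The minimal polynomial is
  m_A(x) = Π_λ (x − λ)^{k_λ}
where k_λ is the size of the *largest* Jordan block for λ (equivalently, the smallest k with (A − λI)^k v = 0 for every generalised eigenvector v of λ).

  λ = -2: largest Jordan block has size 1, contributing (x + 2)
  λ = 2: largest Jordan block has size 1, contributing (x − 2)

So m_A(x) = (x - 2)*(x + 2) = x^2 - 4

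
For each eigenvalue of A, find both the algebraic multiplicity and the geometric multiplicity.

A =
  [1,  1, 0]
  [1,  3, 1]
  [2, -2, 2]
λ = 2: alg = 3, geom = 1

Step 1 — factor the characteristic polynomial to read off the algebraic multiplicities:
  χ_A(x) = (x - 2)^3

Step 2 — compute geometric multiplicities via the rank-nullity identity g(λ) = n − rank(A − λI):
  rank(A − (2)·I) = 2, so dim ker(A − (2)·I) = n − 2 = 1

Summary:
  λ = 2: algebraic multiplicity = 3, geometric multiplicity = 1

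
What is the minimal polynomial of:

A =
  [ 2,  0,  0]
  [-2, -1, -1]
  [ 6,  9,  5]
x^2 - 4*x + 4

The characteristic polynomial is χ_A(x) = (x - 2)^3, so the eigenvalues are known. The minimal polynomial is
  m_A(x) = Π_λ (x − λ)^{k_λ}
where k_λ is the size of the *largest* Jordan block for λ (equivalently, the smallest k with (A − λI)^k v = 0 for every generalised eigenvector v of λ).

  λ = 2: largest Jordan block has size 2, contributing (x − 2)^2

So m_A(x) = (x - 2)^2 = x^2 - 4*x + 4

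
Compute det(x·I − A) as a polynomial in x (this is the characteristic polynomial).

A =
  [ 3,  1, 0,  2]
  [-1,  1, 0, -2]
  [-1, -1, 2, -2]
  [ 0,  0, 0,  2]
x^4 - 8*x^3 + 24*x^2 - 32*x + 16

Expanding det(x·I − A) (e.g. by cofactor expansion or by noting that A is similar to its Jordan form J, which has the same characteristic polynomial as A) gives
  χ_A(x) = x^4 - 8*x^3 + 24*x^2 - 32*x + 16
which factors as (x - 2)^4. The eigenvalues (with algebraic multiplicities) are λ = 2 with multiplicity 4.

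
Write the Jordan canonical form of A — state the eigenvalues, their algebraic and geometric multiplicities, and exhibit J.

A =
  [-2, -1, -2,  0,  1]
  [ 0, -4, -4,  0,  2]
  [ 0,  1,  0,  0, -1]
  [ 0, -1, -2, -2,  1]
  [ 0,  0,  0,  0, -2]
J_2(-2) ⊕ J_1(-2) ⊕ J_1(-2) ⊕ J_1(-2)

The characteristic polynomial is
  det(x·I − A) = x^5 + 10*x^4 + 40*x^3 + 80*x^2 + 80*x + 32 = (x + 2)^5

Eigenvalues and multiplicities (the geometric multiplicity of λ is n − rank(A − λI), which equals the number of Jordan blocks for λ):
  λ = -2: algebraic multiplicity = 5, geometric multiplicity = 4

Determining the block sizes for each eigenvalue:
  λ = -2: 4 blocks summing to 5 forces exactly one block of size 2 and the rest size 1 → block sizes [2, 1, 1, 1]

Assembling the blocks gives a Jordan form
J =
  [-2,  1,  0,  0,  0]
  [ 0, -2,  0,  0,  0]
  [ 0,  0, -2,  0,  0]
  [ 0,  0,  0, -2,  0]
  [ 0,  0,  0,  0, -2]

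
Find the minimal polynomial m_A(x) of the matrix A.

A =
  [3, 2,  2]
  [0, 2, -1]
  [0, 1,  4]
x^2 - 6*x + 9

The characteristic polynomial is χ_A(x) = (x - 3)^3, so the eigenvalues are known. The minimal polynomial is
  m_A(x) = Π_λ (x − λ)^{k_λ}
where k_λ is the size of the *largest* Jordan block for λ (equivalently, the smallest k with (A − λI)^k v = 0 for every generalised eigenvector v of λ).

  λ = 3: largest Jordan block has size 2, contributing (x − 3)^2

So m_A(x) = (x - 3)^2 = x^2 - 6*x + 9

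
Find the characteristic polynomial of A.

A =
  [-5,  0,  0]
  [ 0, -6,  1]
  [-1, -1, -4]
x^3 + 15*x^2 + 75*x + 125

Expanding det(x·I − A) (e.g. by cofactor expansion or by noting that A is similar to its Jordan form J, which has the same characteristic polynomial as A) gives
  χ_A(x) = x^3 + 15*x^2 + 75*x + 125
which factors as (x + 5)^3. The eigenvalues (with algebraic multiplicities) are λ = -5 with multiplicity 3.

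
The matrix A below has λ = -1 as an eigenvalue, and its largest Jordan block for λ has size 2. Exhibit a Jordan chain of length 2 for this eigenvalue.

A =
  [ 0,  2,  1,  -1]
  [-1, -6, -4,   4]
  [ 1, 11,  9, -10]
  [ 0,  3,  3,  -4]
A Jordan chain for λ = -1 of length 2:
v_1 = (1, -1, 1, 0)ᵀ
v_2 = (1, 0, 0, 0)ᵀ

Let N = A − (-1)·I. We want v_2 with N^2 v_2 = 0 but N^1 v_2 ≠ 0; then v_{j-1} := N · v_j for j = 2, …, 2.

Pick v_2 = (1, 0, 0, 0)ᵀ.
Then v_1 = N · v_2 = (1, -1, 1, 0)ᵀ.

Sanity check: (A − (-1)·I) v_1 = (0, 0, 0, 0)ᵀ = 0. ✓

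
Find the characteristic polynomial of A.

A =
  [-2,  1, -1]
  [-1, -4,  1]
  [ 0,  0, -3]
x^3 + 9*x^2 + 27*x + 27

Expanding det(x·I − A) (e.g. by cofactor expansion or by noting that A is similar to its Jordan form J, which has the same characteristic polynomial as A) gives
  χ_A(x) = x^3 + 9*x^2 + 27*x + 27
which factors as (x + 3)^3. The eigenvalues (with algebraic multiplicities) are λ = -3 with multiplicity 3.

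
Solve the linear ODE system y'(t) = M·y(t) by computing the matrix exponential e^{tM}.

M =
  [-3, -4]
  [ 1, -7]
e^{tM} =
  [2*t*exp(-5*t) + exp(-5*t), -4*t*exp(-5*t)]
  [t*exp(-5*t), -2*t*exp(-5*t) + exp(-5*t)]

Strategy: write M = P · J · P⁻¹ where J is a Jordan canonical form, so e^{tM} = P · e^{tJ} · P⁻¹, and e^{tJ} can be computed block-by-block.

M has Jordan form
J =
  [-5,  1]
  [ 0, -5]
(up to reordering of blocks).

Per-block formulas:
  For a 2×2 Jordan block J_2(-5): exp(t · J_2(-5)) = e^(-5t)·(I + t·N), where N is the 2×2 nilpotent shift.

After assembling e^{tJ} and conjugating by P, we get:

e^{tM} =
  [2*t*exp(-5*t) + exp(-5*t), -4*t*exp(-5*t)]
  [t*exp(-5*t), -2*t*exp(-5*t) + exp(-5*t)]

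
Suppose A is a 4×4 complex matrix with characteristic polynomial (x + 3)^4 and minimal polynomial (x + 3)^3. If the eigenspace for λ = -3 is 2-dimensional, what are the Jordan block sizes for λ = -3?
Block sizes for λ = -3: [3, 1]

Step 1 — from the characteristic polynomial, algebraic multiplicity of λ = -3 is 4. From dim ker(A − (-3)·I) = 2, there are exactly 2 Jordan blocks for λ = -3.
Step 2 — from the minimal polynomial, the factor (x + 3)^3 tells us the largest block for λ = -3 has size 3.
Step 3 — with total size 4, 2 blocks, and largest block 3, the block sizes (in nonincreasing order) are [3, 1].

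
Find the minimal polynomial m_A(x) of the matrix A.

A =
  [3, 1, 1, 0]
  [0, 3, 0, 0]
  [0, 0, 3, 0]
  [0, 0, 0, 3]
x^2 - 6*x + 9

The characteristic polynomial is χ_A(x) = (x - 3)^4, so the eigenvalues are known. The minimal polynomial is
  m_A(x) = Π_λ (x − λ)^{k_λ}
where k_λ is the size of the *largest* Jordan block for λ (equivalently, the smallest k with (A − λI)^k v = 0 for every generalised eigenvector v of λ).

  λ = 3: largest Jordan block has size 2, contributing (x − 3)^2

So m_A(x) = (x - 3)^2 = x^2 - 6*x + 9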